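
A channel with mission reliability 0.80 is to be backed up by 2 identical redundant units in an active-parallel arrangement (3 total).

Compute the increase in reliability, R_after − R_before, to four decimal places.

R_before = 0.80
R_after = 1 − (1 − 0.80)^3 = 0.9920
ΔR = 0.9920 − 0.80 = 0.1920

0.1920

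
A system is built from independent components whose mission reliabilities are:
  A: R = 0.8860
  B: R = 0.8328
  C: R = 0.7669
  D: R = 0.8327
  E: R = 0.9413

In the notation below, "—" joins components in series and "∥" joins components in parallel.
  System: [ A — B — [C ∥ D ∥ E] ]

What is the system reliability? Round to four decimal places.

Parallel (C, D, and E): 1 − (1 − 0.766900)(1 − 0.832700)(1 − 0.941300) = 0.997711
Series (A, B, and [0.997711]): 0.886000 × 0.832800 × 0.997711 = 0.7362

0.7362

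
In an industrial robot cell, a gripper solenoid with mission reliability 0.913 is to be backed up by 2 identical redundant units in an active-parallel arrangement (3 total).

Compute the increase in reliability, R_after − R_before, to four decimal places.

0.0863

R_before = 0.913
R_after = 1 − (1 − 0.913)^3 = 0.9993
ΔR = 0.9993 − 0.913 = 0.0863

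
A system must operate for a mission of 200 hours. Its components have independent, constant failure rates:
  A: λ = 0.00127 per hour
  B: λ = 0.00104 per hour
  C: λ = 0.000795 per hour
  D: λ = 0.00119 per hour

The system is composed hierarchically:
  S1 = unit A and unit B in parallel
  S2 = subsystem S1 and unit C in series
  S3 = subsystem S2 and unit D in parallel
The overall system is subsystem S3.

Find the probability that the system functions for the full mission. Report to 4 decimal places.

R(A) = exp(−0.00127 × 200) = 0.775692
R(B) = exp(−0.00104 × 200) = 0.812207
R(C) = exp(−0.000795 × 200) = 0.852996
R(D) = exp(−0.00119 × 200) = 0.788203
Parallel (A and B): 1 − (1 − 0.775692)(1 − 0.812207) = 0.957877
Series ([0.957877] and C): 0.957877 × 0.852996 = 0.817065
Parallel ([0.817065] and D): 1 − (1 − 0.817065)(1 − 0.788203) = 0.9613

0.9613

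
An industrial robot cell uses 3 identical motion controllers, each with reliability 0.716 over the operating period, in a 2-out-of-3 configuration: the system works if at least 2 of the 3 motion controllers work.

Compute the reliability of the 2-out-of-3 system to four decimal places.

R = Σ_{i=2}^{3} C(3,i) p^i (1−p)^{3−i} with p = 0.716
C(3,2)·0.716^2·0.284^1 = 0.436783
C(3,3)·0.716^3·0.284^0 = 0.367062
Sum = 0.8038

0.8038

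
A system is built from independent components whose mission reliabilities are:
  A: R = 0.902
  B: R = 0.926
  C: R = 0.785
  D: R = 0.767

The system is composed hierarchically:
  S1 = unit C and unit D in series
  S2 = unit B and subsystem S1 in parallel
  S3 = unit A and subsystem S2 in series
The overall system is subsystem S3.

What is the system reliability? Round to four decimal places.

Series (C and D): 0.785000 × 0.767000 = 0.602095
Parallel (B and [0.602095]): 1 − (1 − 0.926000)(1 − 0.602095) = 0.970555
Series (A and [0.970555]): 0.902000 × 0.970555 = 0.8754

0.8754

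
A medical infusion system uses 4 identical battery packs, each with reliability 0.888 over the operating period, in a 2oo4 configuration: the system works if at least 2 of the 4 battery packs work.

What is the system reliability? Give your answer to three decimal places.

R = Σ_{i=2}^{4} C(4,i) p^i (1−p)^{4−i} with p = 0.888
C(4,2)·0.888^2·0.112^2 = 0.05935
C(4,3)·0.888^3·0.112^1 = 0.31370
C(4,4)·0.888^4·0.112^0 = 0.62180
Sum = 0.995

0.995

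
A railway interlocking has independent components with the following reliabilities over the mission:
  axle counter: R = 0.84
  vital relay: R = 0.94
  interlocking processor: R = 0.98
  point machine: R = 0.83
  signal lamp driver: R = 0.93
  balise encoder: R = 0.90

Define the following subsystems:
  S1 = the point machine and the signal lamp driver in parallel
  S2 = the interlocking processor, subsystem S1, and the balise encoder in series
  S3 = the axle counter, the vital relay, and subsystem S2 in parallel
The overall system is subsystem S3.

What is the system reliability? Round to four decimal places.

0.9988

Parallel (point machine and signal lamp driver): 1 − (1 − 0.830000)(1 − 0.930000) = 0.988100
Series (interlocking processor, [0.988100], and balise encoder): 0.980000 × 0.988100 × 0.900000 = 0.871504
Parallel (axle counter, vital relay, and [0.871504]): 1 − (1 − 0.840000)(1 − 0.940000)(1 − 0.871504) = 0.9988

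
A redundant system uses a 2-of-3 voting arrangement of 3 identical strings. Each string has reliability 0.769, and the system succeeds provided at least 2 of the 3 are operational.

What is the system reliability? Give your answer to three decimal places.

R = Σ_{i=2}^{3} C(3,i) p^i (1−p)^{3−i} with p = 0.769
C(3,2)·0.769^2·0.231^1 = 0.40981
C(3,3)·0.769^3·0.231^0 = 0.45476
Sum = 0.865

0.865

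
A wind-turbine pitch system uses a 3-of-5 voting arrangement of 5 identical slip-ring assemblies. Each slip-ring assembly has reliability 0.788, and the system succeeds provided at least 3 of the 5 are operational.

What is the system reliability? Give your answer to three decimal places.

R = Σ_{i=3}^{5} C(5,i) p^i (1−p)^{5−i} with p = 0.788
C(5,3)·0.788^3·0.212^2 = 0.21991
C(5,4)·0.788^4·0.212^1 = 0.40871
C(5,5)·0.788^5·0.212^0 = 0.30383
Sum = 0.932

0.932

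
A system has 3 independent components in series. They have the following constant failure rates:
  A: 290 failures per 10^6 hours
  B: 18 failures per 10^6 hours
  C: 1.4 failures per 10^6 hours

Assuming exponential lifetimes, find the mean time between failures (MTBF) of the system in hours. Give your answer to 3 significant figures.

Series of exponential components: λ_sys = Σ λ_i
λ_sys = 0.00029 + 0.000018 + 0.0000014 = 3.0940e-04 /h
MTBF = 1 / λ_sys = 3230 h

3230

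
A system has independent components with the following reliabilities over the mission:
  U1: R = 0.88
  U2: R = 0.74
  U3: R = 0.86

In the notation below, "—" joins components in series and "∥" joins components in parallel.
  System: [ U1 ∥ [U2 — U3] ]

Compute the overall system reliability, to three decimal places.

0.956

Series (U2 and U3): 0.74000 × 0.86000 = 0.63640
Parallel (U1 and [0.63640]): 1 − (1 − 0.88000)(1 − 0.63640) = 0.956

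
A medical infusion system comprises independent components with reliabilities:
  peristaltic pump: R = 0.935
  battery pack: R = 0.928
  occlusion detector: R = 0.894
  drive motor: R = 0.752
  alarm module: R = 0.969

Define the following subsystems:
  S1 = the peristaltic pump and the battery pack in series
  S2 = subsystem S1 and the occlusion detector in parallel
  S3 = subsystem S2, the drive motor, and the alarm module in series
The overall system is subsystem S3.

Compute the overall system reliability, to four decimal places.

0.7185

Series (peristaltic pump and battery pack): 0.935000 × 0.928000 = 0.867680
Parallel ([0.867680] and occlusion detector): 1 − (1 − 0.867680)(1 − 0.894000) = 0.985974
Series ([0.985974], drive motor, and alarm module): 0.985974 × 0.752000 × 0.969000 = 0.7185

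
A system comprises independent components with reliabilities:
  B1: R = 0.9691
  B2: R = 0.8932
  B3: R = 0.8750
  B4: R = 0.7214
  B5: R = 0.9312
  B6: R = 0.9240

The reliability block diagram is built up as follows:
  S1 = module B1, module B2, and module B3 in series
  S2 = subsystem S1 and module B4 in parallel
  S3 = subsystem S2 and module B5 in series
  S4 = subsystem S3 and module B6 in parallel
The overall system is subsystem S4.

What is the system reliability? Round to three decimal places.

Series (B1, B2, and B3): 0.96910 × 0.89320 × 0.87500 = 0.75740
Parallel ([0.75740] and B4): 1 − (1 − 0.75740)(1 − 0.72140) = 0.93241
Series ([0.93241] and B5): 0.93241 × 0.93120 = 0.86826
Parallel ([0.86826] and B6): 1 − (1 − 0.86826)(1 − 0.92400) = 0.990

0.990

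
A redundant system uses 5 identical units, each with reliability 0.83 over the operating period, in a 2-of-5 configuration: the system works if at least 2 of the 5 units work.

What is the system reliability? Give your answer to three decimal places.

R = Σ_{i=2}^{5} C(5,i) p^i (1−p)^{5−i} with p = 0.83
C(5,2)·0.83^2·0.17^3 = 0.03385
C(5,3)·0.83^3·0.17^2 = 0.16525
C(5,4)·0.83^4·0.17^1 = 0.40340
C(5,5)·0.83^5·0.17^0 = 0.39390
Sum = 0.996

0.996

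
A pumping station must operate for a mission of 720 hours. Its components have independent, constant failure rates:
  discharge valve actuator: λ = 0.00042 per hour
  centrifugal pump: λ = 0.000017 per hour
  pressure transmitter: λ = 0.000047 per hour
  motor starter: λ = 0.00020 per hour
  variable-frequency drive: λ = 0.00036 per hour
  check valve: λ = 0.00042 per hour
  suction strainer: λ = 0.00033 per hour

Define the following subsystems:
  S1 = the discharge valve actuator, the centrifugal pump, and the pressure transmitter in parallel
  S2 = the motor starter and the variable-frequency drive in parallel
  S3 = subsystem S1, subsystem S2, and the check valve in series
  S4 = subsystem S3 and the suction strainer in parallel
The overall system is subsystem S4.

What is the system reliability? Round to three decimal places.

0.940

R(discharge valve actuator) = exp(−0.00042 × 720) = 0.73904
R(centrifugal pump) = exp(−0.000017 × 720) = 0.98783
R(pressure transmitter) = exp(−0.000047 × 720) = 0.96673
R(motor starter) = exp(−0.00020 × 720) = 0.86589
R(variable-frequency drive) = exp(−0.00036 × 720) = 0.77167
R(check valve) = exp(−0.00042 × 720) = 0.73904
R(suction strainer) = exp(−0.00033 × 720) = 0.78852
Parallel (discharge valve actuator, centrifugal pump, and pressure transmitter): 1 − (1 − 0.73904)(1 − 0.98783)(1 − 0.96673) = 0.99989
Parallel (motor starter and variable-frequency drive): 1 − (1 − 0.86589)(1 − 0.77167) = 0.96938
Series ([0.99989], [0.96938], and check valve): 0.99989 × 0.96938 × 0.73904 = 0.71633
Parallel ([0.71633] and suction strainer): 1 − (1 − 0.71633)(1 − 0.78852) = 0.940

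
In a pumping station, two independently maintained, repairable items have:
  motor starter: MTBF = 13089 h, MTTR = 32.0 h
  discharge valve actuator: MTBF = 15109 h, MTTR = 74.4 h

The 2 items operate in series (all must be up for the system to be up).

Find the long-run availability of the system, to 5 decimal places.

0.99267

A(motor starter) = MTBF/(MTBF+MTTR) = 13089/(13089+32.0) = 0.997561
A(discharge valve actuator) = MTBF/(MTBF+MTTR) = 15109/(15109+74.4) = 0.995100
Series availability: 0.997561 × 0.995100 = 0.99267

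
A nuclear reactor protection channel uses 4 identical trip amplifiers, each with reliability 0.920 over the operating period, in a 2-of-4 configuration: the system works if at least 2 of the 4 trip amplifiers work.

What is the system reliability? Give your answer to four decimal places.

R = Σ_{i=2}^{4} C(4,i) p^i (1−p)^{4−i} with p = 0.920
C(4,2)·0.920^2·0.080^2 = 0.032502
C(4,3)·0.920^3·0.080^1 = 0.249180
C(4,4)·0.920^4·0.080^0 = 0.716393
Sum = 0.9981

0.9981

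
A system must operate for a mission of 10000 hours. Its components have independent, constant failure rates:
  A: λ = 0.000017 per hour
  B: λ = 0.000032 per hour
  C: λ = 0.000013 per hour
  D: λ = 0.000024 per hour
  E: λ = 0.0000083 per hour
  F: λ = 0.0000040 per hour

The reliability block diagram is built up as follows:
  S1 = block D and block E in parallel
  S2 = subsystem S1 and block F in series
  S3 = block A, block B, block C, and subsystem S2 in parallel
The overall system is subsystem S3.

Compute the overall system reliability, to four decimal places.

R(A) = exp(−0.000017 × 10000) = 0.843665
R(B) = exp(−0.000032 × 10000) = 0.726149
R(C) = exp(−0.000013 × 10000) = 0.878095
R(D) = exp(−0.000024 × 10000) = 0.786628
R(E) = exp(−0.0000083 × 10000) = 0.920351
R(F) = exp(−0.0000040 × 10000) = 0.960789
Parallel (D and E): 1 − (1 − 0.786628)(1 − 0.920351) = 0.983005
Series ([0.983005] and F): 0.983005 × 0.960789 = 0.944460
Parallel (A, B, C, and [0.944460]): 1 − (1 − 0.843665)(1 − 0.726149)(1 − 0.878095)(1 − 0.944460) = 0.9997

0.9997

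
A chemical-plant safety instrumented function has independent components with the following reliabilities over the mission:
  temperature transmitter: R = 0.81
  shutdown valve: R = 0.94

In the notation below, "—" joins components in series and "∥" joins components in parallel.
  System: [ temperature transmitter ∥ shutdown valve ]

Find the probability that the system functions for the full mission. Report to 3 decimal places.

Parallel (temperature transmitter and shutdown valve): 1 − (1 − 0.81000)(1 − 0.94000) = 0.989

0.989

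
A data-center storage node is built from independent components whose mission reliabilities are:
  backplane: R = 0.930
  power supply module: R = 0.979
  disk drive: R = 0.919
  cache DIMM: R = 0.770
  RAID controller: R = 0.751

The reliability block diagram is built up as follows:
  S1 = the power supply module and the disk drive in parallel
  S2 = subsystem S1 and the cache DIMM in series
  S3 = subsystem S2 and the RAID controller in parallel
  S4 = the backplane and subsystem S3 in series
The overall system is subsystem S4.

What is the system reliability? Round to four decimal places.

0.8764

Parallel (power supply module and disk drive): 1 − (1 − 0.979000)(1 − 0.919000) = 0.998299
Series ([0.998299] and cache DIMM): 0.998299 × 0.770000 = 0.768690
Parallel ([0.768690] and RAID controller): 1 − (1 − 0.768690)(1 − 0.751000) = 0.942404
Series (backplane and [0.942404]): 0.930000 × 0.942404 = 0.8764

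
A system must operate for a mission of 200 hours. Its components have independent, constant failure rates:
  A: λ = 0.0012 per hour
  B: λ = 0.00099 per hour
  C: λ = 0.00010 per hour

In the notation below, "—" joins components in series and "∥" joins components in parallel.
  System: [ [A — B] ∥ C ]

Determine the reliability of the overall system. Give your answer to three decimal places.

R(A) = exp(−0.0012 × 200) = 0.78663
R(B) = exp(−0.00099 × 200) = 0.82037
R(C) = exp(−0.00010 × 200) = 0.98020
Series (A and B): 0.78663 × 0.82037 = 0.64533
Parallel ([0.64533] and C): 1 − (1 − 0.64533)(1 − 0.98020) = 0.993

0.993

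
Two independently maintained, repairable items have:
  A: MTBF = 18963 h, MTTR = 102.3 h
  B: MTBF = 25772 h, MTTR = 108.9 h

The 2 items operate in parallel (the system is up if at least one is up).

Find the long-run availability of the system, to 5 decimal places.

0.99998

A(A) = MTBF/(MTBF+MTTR) = 18963/(18963+102.3) = 0.994634
A(B) = MTBF/(MTBF+MTTR) = 25772/(25772+108.9) = 0.995792
Parallel availability: 1 − (1 − 0.994634)(1 − 0.995792) = 0.99998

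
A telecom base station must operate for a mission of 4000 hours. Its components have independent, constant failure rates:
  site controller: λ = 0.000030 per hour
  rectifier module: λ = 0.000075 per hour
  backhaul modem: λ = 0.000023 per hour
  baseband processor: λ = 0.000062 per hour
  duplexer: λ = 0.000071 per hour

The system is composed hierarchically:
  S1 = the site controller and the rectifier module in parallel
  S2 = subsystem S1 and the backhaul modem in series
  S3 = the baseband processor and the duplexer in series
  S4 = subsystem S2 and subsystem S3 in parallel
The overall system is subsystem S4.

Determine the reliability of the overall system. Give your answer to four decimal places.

0.9527

R(site controller) = exp(−0.000030 × 4000) = 0.886920
R(rectifier module) = exp(−0.000075 × 4000) = 0.740818
R(backhaul modem) = exp(−0.000023 × 4000) = 0.912105
R(baseband processor) = exp(−0.000062 × 4000) = 0.780360
R(duplexer) = exp(−0.000071 × 4000) = 0.752767
Parallel (site controller and rectifier module): 1 − (1 − 0.886920)(1 − 0.740818) = 0.970692
Series ([0.970692] and backhaul modem): 0.970692 × 0.912105 = 0.885373
Series (baseband processor and duplexer): 0.780360 × 0.752767 = 0.587429
Parallel ([0.885373] and [0.587429]): 1 − (1 − 0.885373)(1 − 0.587429) = 0.9527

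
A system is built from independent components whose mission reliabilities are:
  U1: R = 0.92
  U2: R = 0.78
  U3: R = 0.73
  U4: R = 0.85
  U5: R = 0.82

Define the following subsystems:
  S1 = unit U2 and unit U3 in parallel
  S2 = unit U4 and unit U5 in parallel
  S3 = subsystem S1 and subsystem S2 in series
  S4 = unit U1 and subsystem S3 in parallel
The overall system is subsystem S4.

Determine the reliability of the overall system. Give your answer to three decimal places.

0.993

Parallel (U2 and U3): 1 − (1 − 0.78000)(1 − 0.73000) = 0.94060
Parallel (U4 and U5): 1 − (1 − 0.85000)(1 − 0.82000) = 0.97300
Series ([0.94060] and [0.97300]): 0.94060 × 0.97300 = 0.91520
Parallel (U1 and [0.91520]): 1 − (1 − 0.92000)(1 − 0.91520) = 0.993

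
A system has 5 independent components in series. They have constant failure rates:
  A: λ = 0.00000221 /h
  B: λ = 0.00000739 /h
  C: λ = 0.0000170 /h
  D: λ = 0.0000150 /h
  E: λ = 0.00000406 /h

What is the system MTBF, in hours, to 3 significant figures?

21900

Series of exponential components: λ_sys = Σ λ_i
λ_sys = 0.00000221 + 0.00000739 + 0.0000170 + 0.0000150 + 0.00000406 = 4.5660e-05 /h
MTBF = 1 / λ_sys = 21900 h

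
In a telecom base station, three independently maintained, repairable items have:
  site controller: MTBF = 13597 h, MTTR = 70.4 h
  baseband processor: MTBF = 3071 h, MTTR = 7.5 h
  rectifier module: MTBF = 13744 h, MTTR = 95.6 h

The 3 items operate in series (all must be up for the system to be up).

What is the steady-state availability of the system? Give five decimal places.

A(site controller) = MTBF/(MTBF+MTTR) = 13597/(13597+70.4) = 0.994849
A(baseband processor) = MTBF/(MTBF+MTTR) = 3071/(3071+7.5) = 0.997564
A(rectifier module) = MTBF/(MTBF+MTTR) = 13744/(13744+95.6) = 0.993092
Series availability: 0.994849 × 0.997564 × 0.993092 = 0.98557

0.98557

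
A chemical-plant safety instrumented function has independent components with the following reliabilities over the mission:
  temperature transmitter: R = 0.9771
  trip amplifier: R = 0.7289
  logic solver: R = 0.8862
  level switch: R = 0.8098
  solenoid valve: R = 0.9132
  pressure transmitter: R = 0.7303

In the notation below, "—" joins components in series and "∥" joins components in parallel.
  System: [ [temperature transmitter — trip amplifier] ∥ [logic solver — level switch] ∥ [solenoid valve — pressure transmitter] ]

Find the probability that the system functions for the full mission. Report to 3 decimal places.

0.973

Series (temperature transmitter and trip amplifier): 0.97710 × 0.72890 = 0.71221
Series (logic solver and level switch): 0.88620 × 0.80980 = 0.71764
Series (solenoid valve and pressure transmitter): 0.91320 × 0.73030 = 0.66691
Parallel ([0.71221], [0.71764], and [0.66691]): 1 − (1 − 0.71221)(1 − 0.71764)(1 − 0.66691) = 0.973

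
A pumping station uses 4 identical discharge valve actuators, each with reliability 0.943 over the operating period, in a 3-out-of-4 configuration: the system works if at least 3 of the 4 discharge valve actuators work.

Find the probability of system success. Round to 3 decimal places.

R = Σ_{i=3}^{4} C(4,i) p^i (1−p)^{4−i} with p = 0.943
C(4,3)·0.943^3·0.057^1 = 0.19119
C(4,4)·0.943^4·0.057^0 = 0.79076
Sum = 0.982

0.982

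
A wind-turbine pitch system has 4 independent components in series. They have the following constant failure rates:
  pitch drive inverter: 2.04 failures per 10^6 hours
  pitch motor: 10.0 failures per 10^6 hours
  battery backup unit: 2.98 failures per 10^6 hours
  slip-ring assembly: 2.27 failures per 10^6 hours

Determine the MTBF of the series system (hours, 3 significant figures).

57800

Series of exponential components: λ_sys = Σ λ_i
λ_sys = 0.00000204 + 0.0000100 + 0.00000298 + 0.00000227 = 1.7290e-05 /h
MTBF = 1 / λ_sys = 57800 h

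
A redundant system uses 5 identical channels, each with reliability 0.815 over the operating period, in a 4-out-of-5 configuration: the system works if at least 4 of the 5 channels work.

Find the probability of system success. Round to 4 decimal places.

0.7677

R = Σ_{i=4}^{5} C(5,i) p^i (1−p)^{5−i} with p = 0.815
C(5,4)·0.815^4·0.185^1 = 0.408105
C(5,5)·0.815^5·0.185^0 = 0.359574
Sum = 0.7677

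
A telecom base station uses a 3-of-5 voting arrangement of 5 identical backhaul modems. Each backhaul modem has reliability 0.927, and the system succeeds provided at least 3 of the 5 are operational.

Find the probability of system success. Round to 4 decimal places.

0.9965

R = Σ_{i=3}^{5} C(5,i) p^i (1−p)^{5−i} with p = 0.927
C(5,3)·0.927^3·0.073^2 = 0.042451
C(5,4)·0.927^4·0.073^1 = 0.269533
C(5,5)·0.927^5·0.073^0 = 0.684540
Sum = 0.9965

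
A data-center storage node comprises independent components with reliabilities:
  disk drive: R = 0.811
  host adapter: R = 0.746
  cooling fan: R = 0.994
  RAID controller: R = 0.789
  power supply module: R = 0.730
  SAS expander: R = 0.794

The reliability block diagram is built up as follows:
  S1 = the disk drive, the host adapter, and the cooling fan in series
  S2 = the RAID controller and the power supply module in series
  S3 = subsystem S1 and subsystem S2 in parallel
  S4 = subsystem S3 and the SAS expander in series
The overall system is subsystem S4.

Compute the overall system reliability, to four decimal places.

Series (disk drive, host adapter, and cooling fan): 0.811000 × 0.746000 × 0.994000 = 0.601376
Series (RAID controller and power supply module): 0.789000 × 0.730000 = 0.575970
Parallel ([0.601376] and [0.575970]): 1 − (1 − 0.601376)(1 − 0.575970) = 0.830971
Series ([0.830971] and SAS expander): 0.830971 × 0.794000 = 0.6598

0.6598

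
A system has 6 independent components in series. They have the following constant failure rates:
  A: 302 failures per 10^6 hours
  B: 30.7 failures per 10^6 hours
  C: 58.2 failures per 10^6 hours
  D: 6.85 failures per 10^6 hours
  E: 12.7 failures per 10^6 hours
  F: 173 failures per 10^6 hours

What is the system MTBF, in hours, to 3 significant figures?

1710

Series of exponential components: λ_sys = Σ λ_i
λ_sys = 0.000302 + 0.0000307 + 0.0000582 + 0.00000685 + 0.0000127 + 0.000173 = 5.8345e-04 /h
MTBF = 1 / λ_sys = 1710 h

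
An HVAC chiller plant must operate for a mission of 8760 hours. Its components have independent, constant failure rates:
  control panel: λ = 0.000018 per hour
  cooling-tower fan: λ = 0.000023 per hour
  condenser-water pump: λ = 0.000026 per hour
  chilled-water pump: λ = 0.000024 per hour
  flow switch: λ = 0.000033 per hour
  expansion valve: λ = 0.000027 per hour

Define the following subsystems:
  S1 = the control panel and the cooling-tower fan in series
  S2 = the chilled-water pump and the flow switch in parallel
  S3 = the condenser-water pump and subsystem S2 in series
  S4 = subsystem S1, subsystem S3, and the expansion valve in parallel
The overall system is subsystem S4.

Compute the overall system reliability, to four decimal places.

R(control panel) = exp(−0.000018 × 8760) = 0.854123
R(cooling-tower fan) = exp(−0.000023 × 8760) = 0.817520
R(condenser-water pump) = exp(−0.000026 × 8760) = 0.796315
R(chilled-water pump) = exp(−0.000024 × 8760) = 0.810390
R(flow switch) = exp(−0.000033 × 8760) = 0.748952
R(expansion valve) = exp(−0.000027 × 8760) = 0.789370
Series (control panel and cooling-tower fan): 0.854123 × 0.817520 = 0.698263
Parallel (chilled-water pump and flow switch): 1 − (1 − 0.810390)(1 − 0.748952) = 0.952399
Series (condenser-water pump and [0.952399]): 0.796315 × 0.952399 = 0.758410
Parallel ([0.698263], [0.758410], and expansion valve): 1 − (1 − 0.698263)(1 − 0.758410)(1 − 0.789370) = 0.9846

0.9846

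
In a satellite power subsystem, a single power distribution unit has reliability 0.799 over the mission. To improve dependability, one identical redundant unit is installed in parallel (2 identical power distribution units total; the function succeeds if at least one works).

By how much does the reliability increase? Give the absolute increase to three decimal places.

R_before = 0.799
R_after = 1 − (1 − 0.799)^2 = 0.960
ΔR = 0.960 − 0.799 = 0.161

0.161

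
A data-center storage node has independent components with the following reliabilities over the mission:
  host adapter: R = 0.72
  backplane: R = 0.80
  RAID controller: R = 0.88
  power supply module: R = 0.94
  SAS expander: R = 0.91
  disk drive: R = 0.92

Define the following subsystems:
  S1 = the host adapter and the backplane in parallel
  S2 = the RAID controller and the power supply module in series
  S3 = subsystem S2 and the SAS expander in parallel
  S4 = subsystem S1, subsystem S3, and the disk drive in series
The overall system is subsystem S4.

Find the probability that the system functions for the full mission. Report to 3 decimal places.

0.855

Parallel (host adapter and backplane): 1 − (1 − 0.72000)(1 − 0.80000) = 0.94400
Series (RAID controller and power supply module): 0.88000 × 0.94000 = 0.82720
Parallel ([0.82720] and SAS expander): 1 − (1 − 0.82720)(1 − 0.91000) = 0.98445
Series ([0.94400], [0.98445], and disk drive): 0.94400 × 0.98445 × 0.92000 = 0.855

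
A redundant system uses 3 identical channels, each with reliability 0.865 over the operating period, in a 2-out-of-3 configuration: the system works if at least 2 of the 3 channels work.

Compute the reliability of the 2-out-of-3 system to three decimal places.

R = Σ_{i=2}^{3} C(3,i) p^i (1−p)^{3−i} with p = 0.865
C(3,2)·0.865^2·0.135^1 = 0.30303
C(3,3)·0.865^3·0.135^0 = 0.64721
Sum = 0.950

0.950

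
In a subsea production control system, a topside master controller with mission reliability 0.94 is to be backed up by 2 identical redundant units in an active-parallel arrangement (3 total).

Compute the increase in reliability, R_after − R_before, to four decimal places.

R_before = 0.94
R_after = 1 − (1 − 0.94)^3 = 0.9998
ΔR = 0.9998 − 0.94 = 0.0598

0.0598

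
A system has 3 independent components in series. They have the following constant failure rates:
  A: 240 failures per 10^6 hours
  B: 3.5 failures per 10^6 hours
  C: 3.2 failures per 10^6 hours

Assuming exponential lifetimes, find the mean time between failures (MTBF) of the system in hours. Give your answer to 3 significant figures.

Series of exponential components: λ_sys = Σ λ_i
λ_sys = 0.00024 + 0.0000035 + 0.0000032 = 2.4670e-04 /h
MTBF = 1 / λ_sys = 4050 h

4050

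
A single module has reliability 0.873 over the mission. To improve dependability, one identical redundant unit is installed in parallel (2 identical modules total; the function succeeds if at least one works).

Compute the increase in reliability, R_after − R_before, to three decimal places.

R_before = 0.873
R_after = 1 − (1 − 0.873)^2 = 0.984
ΔR = 0.984 − 0.873 = 0.111

0.111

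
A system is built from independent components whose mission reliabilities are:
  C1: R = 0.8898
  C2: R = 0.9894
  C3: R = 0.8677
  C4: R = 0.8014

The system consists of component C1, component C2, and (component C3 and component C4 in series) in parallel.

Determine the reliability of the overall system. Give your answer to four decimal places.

Series (C3 and C4): 0.867700 × 0.801400 = 0.695375
Parallel (C1, C2, and [0.695375]): 1 − (1 − 0.889800)(1 − 0.989400)(1 − 0.695375) = 0.9996

0.9996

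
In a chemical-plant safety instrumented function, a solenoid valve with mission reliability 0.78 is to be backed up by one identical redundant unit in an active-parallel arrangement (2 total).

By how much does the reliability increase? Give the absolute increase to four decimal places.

0.1716

R_before = 0.78
R_after = 1 − (1 − 0.78)^2 = 0.9516
ΔR = 0.9516 − 0.78 = 0.1716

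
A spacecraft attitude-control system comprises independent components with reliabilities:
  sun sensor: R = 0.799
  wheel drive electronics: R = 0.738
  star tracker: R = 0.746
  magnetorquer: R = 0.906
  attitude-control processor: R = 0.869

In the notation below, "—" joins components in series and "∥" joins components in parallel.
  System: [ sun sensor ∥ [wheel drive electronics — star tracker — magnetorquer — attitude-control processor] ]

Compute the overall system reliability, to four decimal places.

0.8861

Series (wheel drive electronics, star tracker, magnetorquer, and attitude-control processor): 0.738000 × 0.746000 × 0.906000 × 0.869000 = 0.433454
Parallel (sun sensor and [0.433454]): 1 − (1 − 0.799000)(1 − 0.433454) = 0.8861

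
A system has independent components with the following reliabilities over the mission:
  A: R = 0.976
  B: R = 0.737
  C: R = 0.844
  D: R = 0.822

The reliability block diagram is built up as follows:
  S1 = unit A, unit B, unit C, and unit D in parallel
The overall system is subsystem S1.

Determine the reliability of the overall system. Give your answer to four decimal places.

Parallel (A, B, C, and D): 1 − (1 − 0.976000)(1 − 0.737000)(1 − 0.844000)(1 − 0.822000) = 0.9998

0.9998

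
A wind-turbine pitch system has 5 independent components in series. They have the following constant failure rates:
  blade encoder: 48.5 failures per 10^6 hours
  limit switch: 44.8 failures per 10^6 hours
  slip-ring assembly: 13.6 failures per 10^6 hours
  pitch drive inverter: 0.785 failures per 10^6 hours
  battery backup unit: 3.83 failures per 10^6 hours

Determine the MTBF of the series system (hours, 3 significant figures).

Series of exponential components: λ_sys = Σ λ_i
λ_sys = 0.0000485 + 0.0000448 + 0.0000136 + 0.000000785 + 0.00000383 = 1.1151e-04 /h
MTBF = 1 / λ_sys = 8970 h

8970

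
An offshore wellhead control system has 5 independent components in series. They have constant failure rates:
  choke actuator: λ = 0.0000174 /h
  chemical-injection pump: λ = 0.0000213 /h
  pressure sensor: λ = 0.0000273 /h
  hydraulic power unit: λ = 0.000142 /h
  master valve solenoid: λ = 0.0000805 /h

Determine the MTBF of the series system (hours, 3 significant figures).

Series of exponential components: λ_sys = Σ λ_i
λ_sys = 0.0000174 + 0.0000213 + 0.0000273 + 0.000142 + 0.0000805 = 2.8850e-04 /h
MTBF = 1 / λ_sys = 3470 h

3470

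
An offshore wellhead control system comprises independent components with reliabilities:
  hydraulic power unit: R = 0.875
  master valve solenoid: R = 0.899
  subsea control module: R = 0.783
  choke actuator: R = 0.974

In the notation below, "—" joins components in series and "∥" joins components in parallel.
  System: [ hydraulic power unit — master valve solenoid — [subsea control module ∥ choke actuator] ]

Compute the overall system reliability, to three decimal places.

0.782

Parallel (subsea control module and choke actuator): 1 − (1 − 0.78300)(1 − 0.97400) = 0.99436
Series (hydraulic power unit, master valve solenoid, and [0.99436]): 0.87500 × 0.89900 × 0.99436 = 0.782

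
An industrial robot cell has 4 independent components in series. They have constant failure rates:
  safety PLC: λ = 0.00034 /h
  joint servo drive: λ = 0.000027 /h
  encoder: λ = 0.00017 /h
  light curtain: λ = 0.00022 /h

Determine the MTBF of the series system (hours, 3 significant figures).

1320

Series of exponential components: λ_sys = Σ λ_i
λ_sys = 0.00034 + 0.000027 + 0.00017 + 0.00022 = 7.5700e-04 /h
MTBF = 1 / λ_sys = 1320 h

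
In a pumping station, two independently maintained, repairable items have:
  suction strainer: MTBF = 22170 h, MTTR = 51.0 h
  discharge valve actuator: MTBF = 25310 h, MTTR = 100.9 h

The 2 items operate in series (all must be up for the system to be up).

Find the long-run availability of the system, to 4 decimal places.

A(suction strainer) = MTBF/(MTBF+MTTR) = 22170/(22170+51.0) = 0.997705
A(discharge valve actuator) = MTBF/(MTBF+MTTR) = 25310/(25310+100.9) = 0.996029
Series availability: 0.997705 × 0.996029 = 0.9937

0.9937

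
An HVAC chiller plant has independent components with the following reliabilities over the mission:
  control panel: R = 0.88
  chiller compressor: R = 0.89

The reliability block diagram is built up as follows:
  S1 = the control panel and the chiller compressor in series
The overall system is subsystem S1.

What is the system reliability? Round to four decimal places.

0.7832

Series (control panel and chiller compressor): 0.880000 × 0.890000 = 0.7832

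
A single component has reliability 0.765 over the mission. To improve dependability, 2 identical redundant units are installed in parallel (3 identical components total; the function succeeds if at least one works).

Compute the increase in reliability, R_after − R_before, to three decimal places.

0.222

R_before = 0.765
R_after = 1 − (1 − 0.765)^3 = 0.987
ΔR = 0.987 − 0.765 = 0.222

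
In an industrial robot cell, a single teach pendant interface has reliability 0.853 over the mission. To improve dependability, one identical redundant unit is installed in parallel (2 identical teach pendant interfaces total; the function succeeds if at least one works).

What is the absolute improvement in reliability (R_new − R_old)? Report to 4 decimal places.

R_before = 0.853
R_after = 1 − (1 − 0.853)^2 = 0.9784
ΔR = 0.9784 − 0.853 = 0.1254

0.1254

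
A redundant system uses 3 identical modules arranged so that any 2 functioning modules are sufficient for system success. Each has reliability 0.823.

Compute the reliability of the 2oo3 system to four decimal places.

R = Σ_{i=2}^{3} C(3,i) p^i (1−p)^{3−i} with p = 0.823
C(3,2)·0.823^2·0.177^1 = 0.359662
C(3,3)·0.823^3·0.177^0 = 0.557442
Sum = 0.9171

0.9171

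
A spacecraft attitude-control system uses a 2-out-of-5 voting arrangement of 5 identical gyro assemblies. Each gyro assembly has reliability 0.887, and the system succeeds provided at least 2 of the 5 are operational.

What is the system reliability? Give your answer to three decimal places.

R = Σ_{i=2}^{5} C(5,i) p^i (1−p)^{5−i} with p = 0.887
C(5,2)·0.887^2·0.113^3 = 0.01135
C(5,3)·0.887^3·0.113^2 = 0.08911
C(5,4)·0.887^4·0.113^1 = 0.34974
C(5,5)·0.887^5·0.113^0 = 0.54906
Sum = 0.999

0.999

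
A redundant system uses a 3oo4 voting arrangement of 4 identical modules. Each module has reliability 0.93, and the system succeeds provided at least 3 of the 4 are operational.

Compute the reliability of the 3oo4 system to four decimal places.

0.9733

R = Σ_{i=3}^{4} C(4,i) p^i (1−p)^{4−i} with p = 0.93
C(4,3)·0.93^3·0.07^1 = 0.225220
C(4,4)·0.93^4·0.07^0 = 0.748052
Sum = 0.9733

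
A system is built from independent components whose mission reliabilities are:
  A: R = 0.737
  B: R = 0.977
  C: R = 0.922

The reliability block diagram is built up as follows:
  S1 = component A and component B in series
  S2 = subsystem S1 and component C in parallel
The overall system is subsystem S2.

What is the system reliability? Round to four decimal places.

Series (A and B): 0.737000 × 0.977000 = 0.720049
Parallel ([0.720049] and C): 1 − (1 − 0.720049)(1 − 0.922000) = 0.9782

0.9782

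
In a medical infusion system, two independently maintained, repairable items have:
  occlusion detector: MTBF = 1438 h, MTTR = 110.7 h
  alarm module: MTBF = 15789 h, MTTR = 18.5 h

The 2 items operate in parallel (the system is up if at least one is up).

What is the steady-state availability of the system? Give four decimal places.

A(occlusion detector) = MTBF/(MTBF+MTTR) = 1438/(1438+110.7) = 0.928521
A(alarm module) = MTBF/(MTBF+MTTR) = 15789/(15789+18.5) = 0.998830
Parallel availability: 1 − (1 − 0.928521)(1 − 0.998830) = 0.9999

0.9999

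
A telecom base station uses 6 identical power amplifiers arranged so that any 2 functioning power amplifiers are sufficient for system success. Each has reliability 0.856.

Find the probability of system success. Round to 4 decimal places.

0.9997

R = Σ_{i=2}^{6} C(6,i) p^i (1−p)^{6−i} with p = 0.856
C(6,2)·0.856^2·0.144^4 = 0.004726
C(6,3)·0.856^3·0.144^3 = 0.037457
C(6,4)·0.856^4·0.144^2 = 0.166998
C(6,5)·0.856^5·0.144^1 = 0.397084
C(6,6)·0.856^6·0.144^0 = 0.393407
Sum = 0.9997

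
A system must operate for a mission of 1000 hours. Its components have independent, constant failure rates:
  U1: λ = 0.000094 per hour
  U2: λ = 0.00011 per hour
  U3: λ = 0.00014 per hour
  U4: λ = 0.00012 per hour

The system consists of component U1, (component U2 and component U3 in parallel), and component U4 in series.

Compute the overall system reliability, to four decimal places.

0.7964

R(U1) = exp(−0.000094 × 1000) = 0.910283
R(U2) = exp(−0.00011 × 1000) = 0.895834
R(U3) = exp(−0.00014 × 1000) = 0.869358
R(U4) = exp(−0.00012 × 1000) = 0.886920
Parallel (U2 and U3): 1 − (1 − 0.895834)(1 − 0.869358) = 0.986392
Series (U1, [0.986392], and U4): 0.910283 × 0.986392 × 0.886920 = 0.7964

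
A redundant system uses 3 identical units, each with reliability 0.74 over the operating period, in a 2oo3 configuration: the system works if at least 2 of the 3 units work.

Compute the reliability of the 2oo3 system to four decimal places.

0.8324

R = Σ_{i=2}^{3} C(3,i) p^i (1−p)^{3−i} with p = 0.74
C(3,2)·0.74^2·0.26^1 = 0.427128
C(3,3)·0.74^3·0.26^0 = 0.405224
Sum = 0.8324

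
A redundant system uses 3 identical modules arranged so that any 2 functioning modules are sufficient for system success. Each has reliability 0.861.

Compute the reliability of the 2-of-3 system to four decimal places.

0.9474

R = Σ_{i=2}^{3} C(3,i) p^i (1−p)^{3−i} with p = 0.861
C(3,2)·0.861^2·0.139^1 = 0.309131
C(3,3)·0.861^3·0.139^0 = 0.638277
Sum = 0.9474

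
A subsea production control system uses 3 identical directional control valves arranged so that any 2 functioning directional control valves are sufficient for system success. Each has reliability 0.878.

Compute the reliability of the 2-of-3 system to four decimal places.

0.9590

R = Σ_{i=2}^{3} C(3,i) p^i (1−p)^{3−i} with p = 0.878
C(3,2)·0.878^2·0.122^1 = 0.282144
C(3,3)·0.878^3·0.122^0 = 0.676836
Sum = 0.9590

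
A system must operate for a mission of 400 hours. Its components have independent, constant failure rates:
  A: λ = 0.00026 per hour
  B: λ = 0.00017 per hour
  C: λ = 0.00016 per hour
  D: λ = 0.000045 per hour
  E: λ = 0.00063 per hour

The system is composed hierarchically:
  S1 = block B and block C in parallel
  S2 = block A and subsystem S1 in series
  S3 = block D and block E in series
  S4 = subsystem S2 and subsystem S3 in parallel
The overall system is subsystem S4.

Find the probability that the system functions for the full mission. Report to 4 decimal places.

R(A) = exp(−0.00026 × 400) = 0.901225
R(B) = exp(−0.00017 × 400) = 0.934260
R(C) = exp(−0.00016 × 400) = 0.938005
R(D) = exp(−0.000045 × 400) = 0.982161
R(E) = exp(−0.00063 × 400) = 0.777245
Parallel (B and C): 1 − (1 − 0.934260)(1 − 0.938005) = 0.995924
Series (A and [0.995924]): 0.901225 × 0.995924 = 0.897552
Series (D and E): 0.982161 × 0.777245 = 0.763380
Parallel ([0.897552] and [0.763380]): 1 − (1 − 0.897552)(1 − 0.763380) = 0.9758

0.9758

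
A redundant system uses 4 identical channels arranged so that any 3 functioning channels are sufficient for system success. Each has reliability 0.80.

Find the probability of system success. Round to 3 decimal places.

R = Σ_{i=3}^{4} C(4,i) p^i (1−p)^{4−i} with p = 0.80
C(4,3)·0.80^3·0.20^1 = 0.40960
C(4,4)·0.80^4·0.20^0 = 0.40960
Sum = 0.819

0.819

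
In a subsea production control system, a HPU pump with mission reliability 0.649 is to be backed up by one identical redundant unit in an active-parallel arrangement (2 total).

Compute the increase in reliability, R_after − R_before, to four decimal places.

0.2278

R_before = 0.649
R_after = 1 − (1 − 0.649)^2 = 0.8768
ΔR = 0.8768 − 0.649 = 0.2278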